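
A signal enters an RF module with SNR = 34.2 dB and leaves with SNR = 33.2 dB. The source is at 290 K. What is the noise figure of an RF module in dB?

1.0 dB

NF (dB) = SNR_in(dB) − SNR_out(dB) when the source is at T₀
NF = 34.2 − 33.2 = 1.0 dB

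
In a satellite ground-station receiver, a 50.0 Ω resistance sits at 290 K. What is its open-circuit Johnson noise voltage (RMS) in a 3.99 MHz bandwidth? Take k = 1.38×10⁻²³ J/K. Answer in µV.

V_n = √(4kTRB)
4kTRB = 4 × 1.38×10⁻²³ × 290 × 5.00×10¹ × 3.99×10⁶ = 3.19×10⁻¹² V²
V_n = √(3.19×10⁻¹²) = 1.79×10⁻⁶ V = 1.79 µV

1.79 µV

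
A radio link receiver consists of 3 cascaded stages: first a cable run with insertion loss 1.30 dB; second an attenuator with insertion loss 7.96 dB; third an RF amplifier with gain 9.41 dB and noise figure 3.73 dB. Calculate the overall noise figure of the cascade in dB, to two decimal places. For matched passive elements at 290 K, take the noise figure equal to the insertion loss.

12.99 dB

Convert to linear (a loss of L dB is a gain of −L dB): F_i = 10^(NF_i/10), G_i = 10^(G_i,dB/10)
  Stage 1: F_1 = 10^(1.30/10) = 1.349, G_1 = 10^(−1.30/10) = 0.7413
  Stage 2: F_2 = 10^(7.96/10) = 6.252, G_2 = 10^(−7.96/10) = 0.1600
  Stage 3: F_3 = 10^(3.73/10) = 2.360, G_3 = 10^(9.41/10) = 8.730
Friis cascade:
  F = 1.349 + (6.252 − 1)/0.7413 + (2.360 − 1)/0.1186 = 19.91
NF = 10 log₁₀(19.91) = 12.99 dB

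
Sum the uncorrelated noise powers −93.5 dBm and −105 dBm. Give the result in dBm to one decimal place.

Convert to linear, add, convert back:
P₁ = 4.47×10⁻¹³ W, P₂ = 3.16×10⁻¹⁴ W
P_tot = 4.78×10⁻¹³ W → 10 log₁₀(P_tot / 10⁻³) = −93.2 dBm

−93.2 dBm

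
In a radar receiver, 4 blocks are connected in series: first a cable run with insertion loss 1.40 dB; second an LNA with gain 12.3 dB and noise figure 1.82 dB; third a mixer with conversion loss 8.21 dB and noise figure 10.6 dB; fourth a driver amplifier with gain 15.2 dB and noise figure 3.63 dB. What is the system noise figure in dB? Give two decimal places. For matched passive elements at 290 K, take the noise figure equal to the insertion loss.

Convert to linear (a loss of L dB is a gain of −L dB): F_i = 10^(NF_i/10), G_i = 10^(G_i,dB/10)
  Stage 1: F_1 = 10^(1.40/10) = 1.380, G_1 = 10^(−1.40/10) = 0.7244
  Stage 2: F_2 = 10^(1.82/10) = 1.521, G_2 = 10^(12.3/10) = 16.98
  Stage 3: F_3 = 10^(10.6/10) = 11.48, G_3 = 10^(−8.21/10) = 0.1510
  Stage 4: F_4 = 10^(3.63/10) = 2.307, G_4 = 10^(15.2/10) = 33.11
Friis cascade:
  F = 1.380 + (1.521 − 1)/0.7244 + (11.48 − 1)/12.30 + (2.307 − 1)/1.858 = 3.654
NF = 10 log₁₀(3.654) = 5.63 dB

5.63 dB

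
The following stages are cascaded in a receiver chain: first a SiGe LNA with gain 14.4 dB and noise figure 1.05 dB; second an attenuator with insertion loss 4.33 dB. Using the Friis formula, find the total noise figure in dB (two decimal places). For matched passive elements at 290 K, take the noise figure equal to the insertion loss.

1.26 dB

Convert to linear (a loss of L dB is a gain of −L dB): F_i = 10^(NF_i/10), G_i = 10^(G_i,dB/10)
  Stage 1: F_1 = 10^(1.05/10) = 1.274, G_1 = 10^(14.4/10) = 27.54
  Stage 2: F_2 = 10^(4.33/10) = 2.710, G_2 = 10^(−4.33/10) = 0.3690
Friis cascade:
  F = 1.274 + (2.710 − 1)/27.54 = 1.336
NF = 10 log₁₀(1.336) = 1.26 dB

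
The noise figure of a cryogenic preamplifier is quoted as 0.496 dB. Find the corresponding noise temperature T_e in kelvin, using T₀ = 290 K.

F = 10^(0.496/10) = 1.12099
T_e = (F − 1)·T₀ = (1.12099 − 1) × 290 = 35.1 K

35.1 K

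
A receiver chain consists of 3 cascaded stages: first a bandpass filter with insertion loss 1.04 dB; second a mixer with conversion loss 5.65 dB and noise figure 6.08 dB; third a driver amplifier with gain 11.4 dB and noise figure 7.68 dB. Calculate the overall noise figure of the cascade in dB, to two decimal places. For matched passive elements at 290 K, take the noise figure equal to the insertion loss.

14.45 dB

Convert to linear (a loss of L dB is a gain of −L dB): F_i = 10^(NF_i/10), G_i = 10^(G_i,dB/10)
  Stage 1: F_1 = 10^(1.04/10) = 1.271, G_1 = 10^(−1.04/10) = 0.7870
  Stage 2: F_2 = 10^(6.08/10) = 4.055, G_2 = 10^(−5.65/10) = 0.2723
  Stage 3: F_3 = 10^(7.68/10) = 5.861, G_3 = 10^(11.4/10) = 13.80
Friis cascade:
  F = 1.271 + (4.055 − 1)/0.7870 + (5.861 − 1)/0.2143 = 27.84
NF = 10 log₁₀(27.84) = 14.45 dB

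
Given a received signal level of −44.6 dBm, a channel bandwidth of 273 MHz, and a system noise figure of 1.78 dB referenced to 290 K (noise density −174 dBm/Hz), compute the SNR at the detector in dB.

43.3 dB

Noise floor: N = −174 + 10 log₁₀(B) + NF
10 log₁₀(2.73×10⁸) = 84.36 dB
N = −174 + 84.36 + 1.78 = −87.86 dBm
SNR = P_sig − N = −44.6 − (−87.86) = 43.26 dB → 43.3 dB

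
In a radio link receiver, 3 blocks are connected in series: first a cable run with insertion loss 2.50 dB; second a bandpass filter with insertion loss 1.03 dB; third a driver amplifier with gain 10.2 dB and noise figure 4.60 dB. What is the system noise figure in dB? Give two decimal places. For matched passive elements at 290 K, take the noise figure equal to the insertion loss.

Convert to linear (a loss of L dB is a gain of −L dB): F_i = 10^(NF_i/10), G_i = 10^(G_i,dB/10)
  Stage 1: F_1 = 10^(2.50/10) = 1.778, G_1 = 10^(−2.50/10) = 0.5623
  Stage 2: F_2 = 10^(1.03/10) = 1.268, G_2 = 10^(−1.03/10) = 0.7889
  Stage 3: F_3 = 10^(4.60/10) = 2.884, G_3 = 10^(10.2/10) = 10.47
Friis cascade:
  F = 1.778 + (1.268 − 1)/0.5623 + (2.884 − 1)/0.4436 = 6.501
NF = 10 log₁₀(6.501) = 8.13 dB

8.13 dB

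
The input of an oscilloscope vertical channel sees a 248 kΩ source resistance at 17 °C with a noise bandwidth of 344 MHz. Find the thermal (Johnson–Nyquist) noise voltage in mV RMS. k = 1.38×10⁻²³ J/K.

T = 17 °C + 273.15 = 290.15 K
V_n = √(4kTRB)
4kTRB = 4 × 1.38×10⁻²³ × 290.15 × 2.48×10⁵ × 3.44×10⁸ = 1.37×10⁻⁶ V²
V_n = √(1.37×10⁻⁶) = 1.17×10⁻³ V = 1.17 mV

1.17 mV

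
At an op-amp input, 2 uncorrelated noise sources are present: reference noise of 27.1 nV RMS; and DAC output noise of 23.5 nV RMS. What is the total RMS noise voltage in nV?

35.9 nV

Uncorrelated sources add in power (mean-square): V_tot = √(ΣV_i²)
V_tot = √[(2.71×10⁻⁸)² + (2.35×10⁻⁸)²] = 3.59×10⁻⁸ V = 35.9 nV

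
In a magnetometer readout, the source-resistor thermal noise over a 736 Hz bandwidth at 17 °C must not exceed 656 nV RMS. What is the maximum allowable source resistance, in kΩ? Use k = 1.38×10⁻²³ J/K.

T = 17 °C + 273.15 = 290.15 K
Johnson–Nyquist: V_n = √(4kTRB) ⇒ R = V_n² / (4kTB)
4kTB = 4 × 1.38×10⁻²³ × 290.15 × 7.36×10² = 1.18×10⁻¹⁷
R = (6.56×10⁻⁷)² / 1.18×10⁻¹⁷ = 3.65×10⁴ Ω = 36.5 kΩ

36.5 kΩ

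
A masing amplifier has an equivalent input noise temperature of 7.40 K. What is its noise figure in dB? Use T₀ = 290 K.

0.109 dB

F = 1 + T_e/T₀ = 1 + 7.40/290 = 1.02552
NF = 10 log₁₀(1.02552) = 0.109 dB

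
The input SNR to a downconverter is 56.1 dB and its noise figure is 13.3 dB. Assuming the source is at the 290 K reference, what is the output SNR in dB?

By definition F = SNR_in/SNR_out, so in dB: SNR_out = SNR_in − NF
SNR_out = 56.1 − 13.3 = 42.8 dB

42.8 dB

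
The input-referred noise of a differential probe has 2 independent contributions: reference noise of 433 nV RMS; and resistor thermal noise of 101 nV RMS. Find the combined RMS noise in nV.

445 nV

Uncorrelated sources add in power (mean-square): V_tot = √(ΣV_i²)
V_tot = √[(4.33×10⁻⁷)² + (1.01×10⁻⁷)²] = 4.45×10⁻⁷ V = 445 nV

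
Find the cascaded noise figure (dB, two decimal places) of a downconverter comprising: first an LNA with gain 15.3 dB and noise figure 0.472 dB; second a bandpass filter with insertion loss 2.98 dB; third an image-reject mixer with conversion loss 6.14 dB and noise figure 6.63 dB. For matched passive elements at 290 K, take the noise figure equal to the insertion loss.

Convert to linear (a loss of L dB is a gain of −L dB): F_i = 10^(NF_i/10), G_i = 10^(G_i,dB/10)
  Stage 1: F_1 = 10^(0.472/10) = 1.115, G_1 = 10^(15.3/10) = 33.88
  Stage 2: F_2 = 10^(2.98/10) = 1.986, G_2 = 10^(−2.98/10) = 0.5035
  Stage 3: F_3 = 10^(6.63/10) = 4.603, G_3 = 10^(−6.14/10) = 0.2432
Friis cascade:
  F = 1.115 + (1.986 − 1)/33.88 + (4.603 − 1)/17.06 = 1.355
NF = 10 log₁₀(1.355) = 1.32 dB

1.32 dB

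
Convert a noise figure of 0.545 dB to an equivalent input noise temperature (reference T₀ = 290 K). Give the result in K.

38.8 K

F = 10^(0.545/10) = 1.1337
T_e = (F − 1)·T₀ = (1.1337 − 1) × 290 = 38.8 K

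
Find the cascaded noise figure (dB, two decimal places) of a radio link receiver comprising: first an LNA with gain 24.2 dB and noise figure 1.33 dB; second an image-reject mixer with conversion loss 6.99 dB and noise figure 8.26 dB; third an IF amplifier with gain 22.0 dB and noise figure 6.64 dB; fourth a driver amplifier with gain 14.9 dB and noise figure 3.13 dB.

1.61 dB

Convert to linear (a loss of L dB is a gain of −L dB): F_i = 10^(NF_i/10), G_i = 10^(G_i,dB/10)
  Stage 1: F_1 = 10^(1.33/10) = 1.358, G_1 = 10^(24.2/10) = 263.0
  Stage 2: F_2 = 10^(8.26/10) = 6.699, G_2 = 10^(−6.99/10) = 0.2000
  Stage 3: F_3 = 10^(6.64/10) = 4.613, G_3 = 10^(22.0/10) = 158.5
  Stage 4: F_4 = 10^(3.13/10) = 2.056, G_4 = 10^(14.9/10) = 30.90
Friis cascade:
  F = 1.358 + (6.699 − 1)/263.0 + (4.613 − 1)/52.60 + (2.056 − 1)/8337 = 1.449
NF = 10 log₁₀(1.449) = 1.61 dB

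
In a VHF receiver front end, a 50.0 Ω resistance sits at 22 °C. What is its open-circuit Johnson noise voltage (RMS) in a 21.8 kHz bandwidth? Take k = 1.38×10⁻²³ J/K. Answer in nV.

133 nV

T = 22 °C + 273.15 = 295.15 K
V_n = √(4kTRB)
4kTRB = 4 × 1.38×10⁻²³ × 295.15 × 5.00×10¹ × 2.18×10⁴ = 1.78×10⁻¹⁴ V²
V_n = √(1.78×10⁻¹⁴) = 1.33×10⁻⁷ V = 133 nV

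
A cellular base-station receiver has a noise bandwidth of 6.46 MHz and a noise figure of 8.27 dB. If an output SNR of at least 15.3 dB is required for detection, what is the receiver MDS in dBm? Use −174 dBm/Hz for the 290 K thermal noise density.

Sensitivity = −174 + 10 log₁₀(B) + NF + SNR_min
= −174 + 68.1 + 8.27 + 15.3
= −82.33 dBm → −82.3 dBm

−82.3 dBm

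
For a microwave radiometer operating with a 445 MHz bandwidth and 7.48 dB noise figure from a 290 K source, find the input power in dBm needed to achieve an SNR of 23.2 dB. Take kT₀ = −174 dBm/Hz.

−56.8 dBm

Sensitivity = −174 + 10 log₁₀(B) + NF + SNR_min
= −174 + 86.48 + 7.48 + 23.2
= −56.84 dBm → −56.8 dBm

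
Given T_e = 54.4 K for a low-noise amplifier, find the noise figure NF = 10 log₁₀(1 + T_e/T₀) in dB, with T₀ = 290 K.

0.747 dB

F = 1 + T_e/T₀ = 1 + 54.4/290 = 1.18759
NF = 10 log₁₀(1.18759) = 0.747 dB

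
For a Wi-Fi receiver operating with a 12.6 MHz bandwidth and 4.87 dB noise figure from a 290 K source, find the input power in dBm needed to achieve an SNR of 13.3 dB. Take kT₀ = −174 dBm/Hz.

Sensitivity = −174 + 10 log₁₀(B) + NF + SNR_min
= −174 + 71 + 4.87 + 13.3
= −84.83 dBm → −84.8 dBm

−84.8 dBm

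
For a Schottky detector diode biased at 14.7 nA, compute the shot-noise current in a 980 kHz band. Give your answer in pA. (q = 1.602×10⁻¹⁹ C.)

67.9 pA

I_n = √(2qI·B)
2qI·B = 2 × 1.602×10⁻¹⁹ × 1.47×10⁻⁸ × 9.80×10⁵ = 4.62×10⁻²¹ A²
I_n = √(4.62×10⁻²¹) = 6.79×10⁻¹¹ A = 67.9 pA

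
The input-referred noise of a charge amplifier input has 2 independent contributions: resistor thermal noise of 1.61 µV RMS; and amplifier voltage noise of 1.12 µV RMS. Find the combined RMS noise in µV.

Uncorrelated sources add in power (mean-square): V_tot = √(ΣV_i²)
V_tot = √[(1.61×10⁻⁶)² + (1.12×10⁻⁶)²] = 1.96×10⁻⁶ V = 1.96 µV

1.96 µV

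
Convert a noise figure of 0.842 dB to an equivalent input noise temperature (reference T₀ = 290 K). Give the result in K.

62.0 K

F = 10^(0.842/10) = 1.21395
T_e = (F − 1)·T₀ = (1.21395 − 1) × 290 = 62.0 K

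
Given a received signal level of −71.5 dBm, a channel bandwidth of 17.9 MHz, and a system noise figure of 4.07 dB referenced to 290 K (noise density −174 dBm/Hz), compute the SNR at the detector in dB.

Noise floor: N = −174 + 10 log₁₀(B) + NF
10 log₁₀(1.79×10⁷) = 72.53 dB
N = −174 + 72.53 + 4.07 = −97.40 dBm
SNR = P_sig − N = −71.5 − (−97.40) = 25.90 dB → 25.9 dB

25.9 dB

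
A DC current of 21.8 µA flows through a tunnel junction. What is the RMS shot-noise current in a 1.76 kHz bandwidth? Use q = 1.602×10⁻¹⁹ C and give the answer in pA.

111 pA

I_n = √(2qI·B)
2qI·B = 2 × 1.602×10⁻¹⁹ × 2.18×10⁻⁵ × 1.76×10³ = 1.23×10⁻²⁰ A²
I_n = √(1.23×10⁻²⁰) = 1.11×10⁻¹⁰ A = 111 pA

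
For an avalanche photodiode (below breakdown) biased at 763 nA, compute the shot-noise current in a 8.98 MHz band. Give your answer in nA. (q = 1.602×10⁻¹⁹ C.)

1.48 nA

I_n = √(2qI·B)
2qI·B = 2 × 1.602×10⁻¹⁹ × 7.63×10⁻⁷ × 8.98×10⁶ = 2.20×10⁻¹⁸ A²
I_n = √(2.20×10⁻¹⁸) = 1.48×10⁻⁹ A = 1.48 nA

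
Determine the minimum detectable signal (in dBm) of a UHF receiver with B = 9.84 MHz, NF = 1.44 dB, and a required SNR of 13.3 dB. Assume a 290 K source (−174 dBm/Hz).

Sensitivity = −174 + 10 log₁₀(B) + NF + SNR_min
= −174 + 69.93 + 1.44 + 13.3
= −89.33 dBm → −89.3 dBm

−89.3 dBm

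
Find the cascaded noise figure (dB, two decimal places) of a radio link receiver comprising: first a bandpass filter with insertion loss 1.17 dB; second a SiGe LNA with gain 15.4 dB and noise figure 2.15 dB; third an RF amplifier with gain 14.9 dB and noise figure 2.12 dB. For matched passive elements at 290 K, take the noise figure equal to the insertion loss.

3.37 dB

Convert to linear (a loss of L dB is a gain of −L dB): F_i = 10^(NF_i/10), G_i = 10^(G_i,dB/10)
  Stage 1: F_1 = 10^(1.17/10) = 1.309, G_1 = 10^(−1.17/10) = 0.7638
  Stage 2: F_2 = 10^(2.15/10) = 1.641, G_2 = 10^(15.4/10) = 34.67
  Stage 3: F_3 = 10^(2.12/10) = 1.629, G_3 = 10^(14.9/10) = 30.90
Friis cascade:
  F = 1.309 + (1.641 − 1)/0.7638 + (1.629 − 1)/26.49 = 2.172
NF = 10 log₁₀(2.172) = 3.37 dB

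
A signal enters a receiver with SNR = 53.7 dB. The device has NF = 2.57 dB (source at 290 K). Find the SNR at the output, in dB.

51.13 dB

By definition F = SNR_in/SNR_out, so in dB: SNR_out = SNR_in − NF
SNR_out = 53.7 − 2.57 = 51.13 dB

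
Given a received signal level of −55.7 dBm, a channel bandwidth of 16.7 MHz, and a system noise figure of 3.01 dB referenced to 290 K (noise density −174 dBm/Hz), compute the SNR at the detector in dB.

43.1 dB

Noise floor: N = −174 + 10 log₁₀(B) + NF
10 log₁₀(1.67×10⁷) = 72.23 dB
N = −174 + 72.23 + 3.01 = −98.76 dBm
SNR = P_sig − N = −55.7 − (−98.76) = 43.06 dB → 43.1 dB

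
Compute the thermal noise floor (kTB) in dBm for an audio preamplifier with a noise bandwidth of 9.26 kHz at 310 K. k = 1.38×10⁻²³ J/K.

P_n = kTB = 1.38×10⁻²³ × 310 × 9.26×10³ = 3.96×10⁻¹⁷ W
In dBm: 10 log₁₀(3.96×10⁻¹⁷ / 10⁻³) = −134.0 dBm

−134.0 dBm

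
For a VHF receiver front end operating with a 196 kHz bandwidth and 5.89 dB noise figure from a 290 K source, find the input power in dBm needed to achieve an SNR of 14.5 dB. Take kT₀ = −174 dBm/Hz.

Sensitivity = −174 + 10 log₁₀(B) + NF + SNR_min
= −174 + 52.92 + 5.89 + 14.5
= −100.69 dBm → −100.7 dBm

−100.7 dBm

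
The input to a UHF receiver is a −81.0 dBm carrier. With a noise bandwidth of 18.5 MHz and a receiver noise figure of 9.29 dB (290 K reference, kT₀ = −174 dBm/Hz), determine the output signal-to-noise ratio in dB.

Noise floor: N = −174 + 10 log₁₀(B) + NF
10 log₁₀(1.85×10⁷) = 72.67 dB
N = −174 + 72.67 + 9.29 = −92.04 dBm
SNR = P_sig − N = −81.0 − (−92.04) = 11.04 dB → 11.0 dB

11.0 dB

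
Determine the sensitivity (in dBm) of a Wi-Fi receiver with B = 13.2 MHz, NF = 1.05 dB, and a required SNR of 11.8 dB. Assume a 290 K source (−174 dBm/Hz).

−89.9 dBm

Sensitivity = −174 + 10 log₁₀(B) + NF + SNR_min
= −174 + 71.21 + 1.05 + 11.8
= −89.94 dBm → −89.9 dBm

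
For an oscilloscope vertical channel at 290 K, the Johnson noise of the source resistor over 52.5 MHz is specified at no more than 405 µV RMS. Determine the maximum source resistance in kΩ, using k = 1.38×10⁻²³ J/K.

195 kΩ

Johnson–Nyquist: V_n = √(4kTRB) ⇒ R = V_n² / (4kTB)
4kTB = 4 × 1.38×10⁻²³ × 290 × 5.25×10⁷ = 8.40×10⁻¹³
R = (4.05×10⁻⁴)² / 8.40×10⁻¹³ = 1.95×10⁵ Ω = 195 kΩ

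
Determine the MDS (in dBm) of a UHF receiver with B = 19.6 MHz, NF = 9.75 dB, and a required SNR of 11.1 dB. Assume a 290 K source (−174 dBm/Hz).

Sensitivity = −174 + 10 log₁₀(B) + NF + SNR_min
= −174 + 72.92 + 9.75 + 11.1
= −80.23 dBm → −80.2 dBm

−80.2 dBm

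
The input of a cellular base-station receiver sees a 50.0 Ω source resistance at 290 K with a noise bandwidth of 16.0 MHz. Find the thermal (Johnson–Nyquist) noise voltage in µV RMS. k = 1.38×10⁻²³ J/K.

3.58 µV

V_n = √(4kTRB)
4kTRB = 4 × 1.38×10⁻²³ × 290 × 5.00×10¹ × 1.60×10⁷ = 1.28×10⁻¹¹ V²
V_n = √(1.28×10⁻¹¹) = 3.58×10⁻⁶ V = 3.58 µV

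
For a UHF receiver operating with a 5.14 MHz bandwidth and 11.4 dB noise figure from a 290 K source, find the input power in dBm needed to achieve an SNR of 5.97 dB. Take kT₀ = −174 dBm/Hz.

Sensitivity = −174 + 10 log₁₀(B) + NF + SNR_min
= −174 + 67.11 + 11.4 + 5.97
= −89.52 dBm → −89.5 dBm

−89.5 dBm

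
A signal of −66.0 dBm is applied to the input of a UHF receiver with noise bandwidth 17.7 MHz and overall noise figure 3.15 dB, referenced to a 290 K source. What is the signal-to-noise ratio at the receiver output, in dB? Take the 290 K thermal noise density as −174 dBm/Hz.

Noise floor: N = −174 + 10 log₁₀(B) + NF
10 log₁₀(1.77×10⁷) = 72.48 dB
N = −174 + 72.48 + 3.15 = −98.37 dBm
SNR = P_sig − N = −66.0 − (−98.37) = 32.37 dB → 32.4 dB

32.4 dB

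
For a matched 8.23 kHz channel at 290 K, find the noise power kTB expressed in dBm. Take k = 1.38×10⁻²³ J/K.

P_n = kTB = 1.38×10⁻²³ × 290 × 8.23×10³ = 3.29×10⁻¹⁷ W
In dBm: 10 log₁₀(3.29×10⁻¹⁷ / 10⁻³) = −134.8 dBm

−134.8 dBm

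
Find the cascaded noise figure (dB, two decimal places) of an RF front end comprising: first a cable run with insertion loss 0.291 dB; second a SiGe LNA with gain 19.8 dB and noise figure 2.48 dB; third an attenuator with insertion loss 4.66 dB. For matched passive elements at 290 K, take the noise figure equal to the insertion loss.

2.82 dB

Convert to linear (a loss of L dB is a gain of −L dB): F_i = 10^(NF_i/10), G_i = 10^(G_i,dB/10)
  Stage 1: F_1 = 10^(0.291/10) = 1.069, G_1 = 10^(−0.291/10) = 0.9352
  Stage 2: F_2 = 10^(2.48/10) = 1.770, G_2 = 10^(19.8/10) = 95.50
  Stage 3: F_3 = 10^(4.66/10) = 2.924, G_3 = 10^(−4.66/10) = 0.3420
Friis cascade:
  F = 1.069 + (1.770 − 1)/0.9352 + (2.924 − 1)/89.31 = 1.914
NF = 10 log₁₀(1.914) = 2.82 dB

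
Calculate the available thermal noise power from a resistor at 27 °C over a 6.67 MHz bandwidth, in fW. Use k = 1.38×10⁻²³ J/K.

T = 27 °C + 273.15 = 300.15 K
P_n = kTB = 1.38×10⁻²³ × 300.15 × 6.67×10⁶ = 2.76×10⁻¹⁴ W = 27.6 fW

27.6 fW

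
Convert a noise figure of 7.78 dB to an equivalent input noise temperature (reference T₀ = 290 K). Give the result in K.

F = 10^(7.78/10) = 5.99791
T_e = (F − 1)·T₀ = (5.99791 − 1) × 290 = 1449 K

1449 K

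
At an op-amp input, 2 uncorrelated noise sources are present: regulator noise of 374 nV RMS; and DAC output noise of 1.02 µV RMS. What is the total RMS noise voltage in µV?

Uncorrelated sources add in power (mean-square): V_tot = √(ΣV_i²)
V_tot = √[(3.74×10⁻⁷)² + (1.02×10⁻⁶)²] = 1.09×10⁻⁶ V = 1.09 µV

1.09 µV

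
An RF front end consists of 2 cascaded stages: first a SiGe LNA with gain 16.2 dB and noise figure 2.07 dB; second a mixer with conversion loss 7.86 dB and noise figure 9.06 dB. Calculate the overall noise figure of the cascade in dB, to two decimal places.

2.50 dB

Convert to linear (a loss of L dB is a gain of −L dB): F_i = 10^(NF_i/10), G_i = 10^(G_i,dB/10)
  Stage 1: F_1 = 10^(2.07/10) = 1.611, G_1 = 10^(16.2/10) = 41.69
  Stage 2: F_2 = 10^(9.06/10) = 8.054, G_2 = 10^(−7.86/10) = 0.1637
Friis cascade:
  F = 1.611 + (8.054 − 1)/41.69 = 1.780
NF = 10 log₁₀(1.780) = 2.50 dB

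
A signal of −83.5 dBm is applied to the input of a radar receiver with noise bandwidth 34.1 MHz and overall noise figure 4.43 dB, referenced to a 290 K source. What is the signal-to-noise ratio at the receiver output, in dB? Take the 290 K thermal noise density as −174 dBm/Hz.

Noise floor: N = −174 + 10 log₁₀(B) + NF
10 log₁₀(3.41×10⁷) = 75.33 dB
N = −174 + 75.33 + 4.43 = −94.24 dBm
SNR = P_sig − N = −83.5 − (−94.24) = 10.74 dB → 10.7 dB

10.7 dB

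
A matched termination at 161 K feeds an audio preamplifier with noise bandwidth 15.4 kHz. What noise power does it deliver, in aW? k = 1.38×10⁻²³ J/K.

34.2 aW

P_n = kTB = 1.38×10⁻²³ × 161 × 1.54×10⁴ = 3.42×10⁻¹⁷ W = 34.2 aW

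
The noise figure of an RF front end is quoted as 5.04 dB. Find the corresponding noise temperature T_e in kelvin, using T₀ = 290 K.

636 K

F = 10^(5.04/10) = 3.19154
T_e = (F − 1)·T₀ = (3.19154 − 1) × 290 = 636 K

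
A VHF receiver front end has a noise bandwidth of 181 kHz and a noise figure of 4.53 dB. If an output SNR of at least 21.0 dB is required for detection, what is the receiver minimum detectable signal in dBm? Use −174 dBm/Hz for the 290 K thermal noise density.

Sensitivity = −174 + 10 log₁₀(B) + NF + SNR_min
= −174 + 52.58 + 4.53 + 21.0
= −95.89 dBm → −95.9 dBm

−95.9 dBm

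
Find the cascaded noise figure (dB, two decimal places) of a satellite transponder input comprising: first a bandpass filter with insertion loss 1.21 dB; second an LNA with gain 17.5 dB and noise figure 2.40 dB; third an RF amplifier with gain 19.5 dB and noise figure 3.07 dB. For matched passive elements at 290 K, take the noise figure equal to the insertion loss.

3.66 dB

Convert to linear (a loss of L dB is a gain of −L dB): F_i = 10^(NF_i/10), G_i = 10^(G_i,dB/10)
  Stage 1: F_1 = 10^(1.21/10) = 1.321, G_1 = 10^(−1.21/10) = 0.7568
  Stage 2: F_2 = 10^(2.40/10) = 1.738, G_2 = 10^(17.5/10) = 56.23
  Stage 3: F_3 = 10^(3.07/10) = 2.028, G_3 = 10^(19.5/10) = 89.13
Friis cascade:
  F = 1.321 + (1.738 − 1)/0.7568 + (2.028 − 1)/42.56 = 2.320
NF = 10 log₁₀(2.320) = 3.66 dB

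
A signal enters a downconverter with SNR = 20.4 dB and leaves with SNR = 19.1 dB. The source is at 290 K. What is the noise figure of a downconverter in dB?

NF (dB) = SNR_in(dB) − SNR_out(dB) when the source is at T₀
NF = 20.4 − 19.1 = 1.3 dB

1.3 dB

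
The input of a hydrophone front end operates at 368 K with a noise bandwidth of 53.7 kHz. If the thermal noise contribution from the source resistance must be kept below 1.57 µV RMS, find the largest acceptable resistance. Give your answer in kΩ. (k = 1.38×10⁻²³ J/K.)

2.26 kΩ

Johnson–Nyquist: V_n = √(4kTRB) ⇒ R = V_n² / (4kTB)
4kTB = 4 × 1.38×10⁻²³ × 368 × 5.37×10⁴ = 1.09×10⁻¹⁵
R = (1.57×10⁻⁶)² / 1.09×10⁻¹⁵ = 2.26×10³ Ω = 2.26 kΩ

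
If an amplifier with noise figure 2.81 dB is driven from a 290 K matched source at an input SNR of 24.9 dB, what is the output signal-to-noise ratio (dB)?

22.09 dB

By definition F = SNR_in/SNR_out, so in dB: SNR_out = SNR_in − NF
SNR_out = 24.9 − 2.81 = 22.09 dB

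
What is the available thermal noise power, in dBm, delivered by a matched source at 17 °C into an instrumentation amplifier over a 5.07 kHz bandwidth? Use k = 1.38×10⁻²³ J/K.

T = 17 °C + 273.15 = 290.15 K
P_n = kTB = 1.38×10⁻²³ × 290.15 × 5.07×10³ = 2.03×10⁻¹⁷ W
In dBm: 10 log₁₀(2.03×10⁻¹⁷ / 10⁻³) = −136.9 dBm

−136.9 dBm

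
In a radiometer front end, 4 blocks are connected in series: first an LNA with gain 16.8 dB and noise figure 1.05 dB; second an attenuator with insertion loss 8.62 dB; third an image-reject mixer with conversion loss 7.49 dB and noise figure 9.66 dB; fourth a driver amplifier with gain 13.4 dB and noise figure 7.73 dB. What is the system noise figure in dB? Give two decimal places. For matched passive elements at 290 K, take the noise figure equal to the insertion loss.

Convert to linear (a loss of L dB is a gain of −L dB): F_i = 10^(NF_i/10), G_i = 10^(G_i,dB/10)
  Stage 1: F_1 = 10^(1.05/10) = 1.274, G_1 = 10^(16.8/10) = 47.86
  Stage 2: F_2 = 10^(8.62/10) = 7.278, G_2 = 10^(−8.62/10) = 0.1374
  Stage 3: F_3 = 10^(9.66/10) = 9.247, G_3 = 10^(−7.49/10) = 0.1782
  Stage 4: F_4 = 10^(7.73/10) = 5.929, G_4 = 10^(13.4/10) = 21.88
Friis cascade:
  F = 1.274 + (7.278 − 1)/47.86 + (9.247 − 1)/6.577 + (5.929 − 1)/1.172 = 6.864
NF = 10 log₁₀(6.864) = 8.37 dB

8.37 dB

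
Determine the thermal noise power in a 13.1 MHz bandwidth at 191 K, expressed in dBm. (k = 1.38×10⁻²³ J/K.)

−104.6 dBm

P_n = kTB = 1.38×10⁻²³ × 191 × 1.31×10⁷ = 3.45×10⁻¹⁴ W
In dBm: 10 log₁₀(3.45×10⁻¹⁴ / 10⁻³) = −104.6 dBm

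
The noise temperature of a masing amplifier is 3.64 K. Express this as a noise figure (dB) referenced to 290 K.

F = 1 + T_e/T₀ = 1 + 3.64/290 = 1.01255
NF = 10 log₁₀(1.01255) = 0.054 dB

0.054 dB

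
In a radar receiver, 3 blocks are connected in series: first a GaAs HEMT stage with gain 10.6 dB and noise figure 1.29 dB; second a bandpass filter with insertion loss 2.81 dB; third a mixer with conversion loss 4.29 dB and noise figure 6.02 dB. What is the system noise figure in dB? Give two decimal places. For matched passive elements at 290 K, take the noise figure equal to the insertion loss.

2.84 dB

Convert to linear (a loss of L dB is a gain of −L dB): F_i = 10^(NF_i/10), G_i = 10^(G_i,dB/10)
  Stage 1: F_1 = 10^(1.29/10) = 1.346, G_1 = 10^(10.6/10) = 11.48
  Stage 2: F_2 = 10^(2.81/10) = 1.910, G_2 = 10^(−2.81/10) = 0.5236
  Stage 3: F_3 = 10^(6.02/10) = 3.999, G_3 = 10^(−4.29/10) = 0.3724
Friis cascade:
  F = 1.346 + (1.910 − 1)/11.48 + (3.999 − 1)/6.012 = 1.924
NF = 10 log₁₀(1.924) = 2.84 dB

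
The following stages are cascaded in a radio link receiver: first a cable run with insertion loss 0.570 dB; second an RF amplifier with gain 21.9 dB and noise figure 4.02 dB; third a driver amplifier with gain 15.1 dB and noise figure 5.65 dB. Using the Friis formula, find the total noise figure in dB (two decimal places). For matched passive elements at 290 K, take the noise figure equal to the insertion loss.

Convert to linear (a loss of L dB is a gain of −L dB): F_i = 10^(NF_i/10), G_i = 10^(G_i,dB/10)
  Stage 1: F_1 = 10^(0.570/10) = 1.140, G_1 = 10^(−0.570/10) = 0.8770
  Stage 2: F_2 = 10^(4.02/10) = 2.523, G_2 = 10^(21.9/10) = 154.9
  Stage 3: F_3 = 10^(5.65/10) = 3.673, G_3 = 10^(15.1/10) = 32.36
Friis cascade:
  F = 1.140 + (2.523 − 1)/0.8770 + (3.673 − 1)/135.8 = 2.897
NF = 10 log₁₀(2.897) = 4.62 dB

4.62 dB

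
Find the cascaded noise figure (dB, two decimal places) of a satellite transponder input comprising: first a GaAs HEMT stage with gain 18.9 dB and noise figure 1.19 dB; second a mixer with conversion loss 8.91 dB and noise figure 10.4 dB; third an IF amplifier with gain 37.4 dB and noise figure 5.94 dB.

Convert to linear (a loss of L dB is a gain of −L dB): F_i = 10^(NF_i/10), G_i = 10^(G_i,dB/10)
  Stage 1: F_1 = 10^(1.19/10) = 1.315, G_1 = 10^(18.9/10) = 77.62
  Stage 2: F_2 = 10^(10.4/10) = 10.96, G_2 = 10^(−8.91/10) = 0.1285
  Stage 3: F_3 = 10^(5.94/10) = 3.926, G_3 = 10^(37.4/10) = 5495
Friis cascade:
  F = 1.315 + (10.96 − 1)/77.62 + (3.926 − 1)/9.977 = 1.737
NF = 10 log₁₀(1.737) = 2.40 dB

2.40 dB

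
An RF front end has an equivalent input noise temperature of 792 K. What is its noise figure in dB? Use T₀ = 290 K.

5.72 dB

F = 1 + T_e/T₀ = 1 + 792/290 = 3.73103
NF = 10 log₁₀(3.73103) = 5.72 dB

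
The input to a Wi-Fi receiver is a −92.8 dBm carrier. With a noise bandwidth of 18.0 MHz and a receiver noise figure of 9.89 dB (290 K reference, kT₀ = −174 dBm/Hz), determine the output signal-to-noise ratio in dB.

Noise floor: N = −174 + 10 log₁₀(B) + NF
10 log₁₀(1.80×10⁷) = 72.55 dB
N = −174 + 72.55 + 9.89 = −91.56 dBm
SNR = P_sig − N = −92.8 − (−91.56) = −1.24 dB → −1.2 dB

−1.2 dB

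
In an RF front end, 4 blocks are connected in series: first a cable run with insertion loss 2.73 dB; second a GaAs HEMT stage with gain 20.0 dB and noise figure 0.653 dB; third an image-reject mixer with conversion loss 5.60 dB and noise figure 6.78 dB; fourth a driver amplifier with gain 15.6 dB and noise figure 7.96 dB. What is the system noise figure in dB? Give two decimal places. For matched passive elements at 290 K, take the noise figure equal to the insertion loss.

Convert to linear (a loss of L dB is a gain of −L dB): F_i = 10^(NF_i/10), G_i = 10^(G_i,dB/10)
  Stage 1: F_1 = 10^(2.73/10) = 1.875, G_1 = 10^(−2.73/10) = 0.5333
  Stage 2: F_2 = 10^(0.653/10) = 1.162, G_2 = 10^(20.0/10) = 100.0
  Stage 3: F_3 = 10^(6.78/10) = 4.764, G_3 = 10^(−5.60/10) = 0.2754
  Stage 4: F_4 = 10^(7.96/10) = 6.252, G_4 = 10^(15.6/10) = 36.31
Friis cascade:
  F = 1.875 + (1.162 − 1)/0.5333 + (4.764 − 1)/53.33 + (6.252 − 1)/14.69 = 2.607
NF = 10 log₁₀(2.607) = 4.16 dB

4.16 dB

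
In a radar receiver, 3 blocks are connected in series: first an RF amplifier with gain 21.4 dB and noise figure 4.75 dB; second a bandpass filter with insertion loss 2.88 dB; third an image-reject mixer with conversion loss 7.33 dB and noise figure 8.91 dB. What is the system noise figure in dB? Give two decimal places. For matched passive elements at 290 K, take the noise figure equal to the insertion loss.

Convert to linear (a loss of L dB is a gain of −L dB): F_i = 10^(NF_i/10), G_i = 10^(G_i,dB/10)
  Stage 1: F_1 = 10^(4.75/10) = 2.985, G_1 = 10^(21.4/10) = 138.0
  Stage 2: F_2 = 10^(2.88/10) = 1.941, G_2 = 10^(−2.88/10) = 0.5152
  Stage 3: F_3 = 10^(8.91/10) = 7.780, G_3 = 10^(−7.33/10) = 0.1849
Friis cascade:
  F = 2.985 + (1.941 − 1)/138.0 + (7.780 − 1)/71.12 = 3.088
NF = 10 log₁₀(3.088) = 4.90 dB

4.90 dB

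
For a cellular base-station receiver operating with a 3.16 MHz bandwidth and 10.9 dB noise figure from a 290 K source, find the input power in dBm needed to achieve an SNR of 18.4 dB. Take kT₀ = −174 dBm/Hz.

−79.7 dBm

Sensitivity = −174 + 10 log₁₀(B) + NF + SNR_min
= −174 + 65 + 10.9 + 18.4
= −79.7 dBm → −79.7 dBm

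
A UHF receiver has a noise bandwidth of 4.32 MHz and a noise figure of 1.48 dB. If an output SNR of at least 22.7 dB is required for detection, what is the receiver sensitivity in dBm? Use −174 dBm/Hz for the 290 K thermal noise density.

Sensitivity = −174 + 10 log₁₀(B) + NF + SNR_min
= −174 + 66.35 + 1.48 + 22.7
= −83.47 dBm → −83.5 dBm

−83.5 dBm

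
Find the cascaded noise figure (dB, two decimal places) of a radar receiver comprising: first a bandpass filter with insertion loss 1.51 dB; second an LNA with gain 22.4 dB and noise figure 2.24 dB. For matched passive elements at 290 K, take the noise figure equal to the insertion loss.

Convert to linear (a loss of L dB is a gain of −L dB): F_i = 10^(NF_i/10), G_i = 10^(G_i,dB/10)
  Stage 1: F_1 = 10^(1.51/10) = 1.416, G_1 = 10^(−1.51/10) = 0.7063
  Stage 2: F_2 = 10^(2.24/10) = 1.675, G_2 = 10^(22.4/10) = 173.8
Friis cascade:
  F = 1.416 + (1.675 − 1)/0.7063 = 2.371
NF = 10 log₁₀(2.371) = 3.75 dB

3.75 dB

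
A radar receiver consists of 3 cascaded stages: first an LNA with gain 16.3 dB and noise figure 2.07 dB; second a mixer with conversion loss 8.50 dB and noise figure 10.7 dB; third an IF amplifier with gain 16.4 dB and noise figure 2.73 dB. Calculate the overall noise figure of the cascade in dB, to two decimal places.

3.03 dB

Convert to linear (a loss of L dB is a gain of −L dB): F_i = 10^(NF_i/10), G_i = 10^(G_i,dB/10)
  Stage 1: F_1 = 10^(2.07/10) = 1.611, G_1 = 10^(16.3/10) = 42.66
  Stage 2: F_2 = 10^(10.7/10) = 11.75, G_2 = 10^(−8.50/10) = 0.1413
  Stage 3: F_3 = 10^(2.73/10) = 1.875, G_3 = 10^(16.4/10) = 43.65
Friis cascade:
  F = 1.611 + (11.75 − 1)/42.66 + (1.875 − 1)/6.026 = 2.008
NF = 10 log₁₀(2.008) = 3.03 dB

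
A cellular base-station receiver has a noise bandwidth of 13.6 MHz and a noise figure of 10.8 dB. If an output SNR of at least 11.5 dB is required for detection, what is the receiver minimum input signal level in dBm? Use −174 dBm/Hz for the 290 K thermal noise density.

−80.4 dBm

Sensitivity = −174 + 10 log₁₀(B) + NF + SNR_min
= −174 + 71.34 + 10.8 + 11.5
= −80.36 dBm → −80.4 dBm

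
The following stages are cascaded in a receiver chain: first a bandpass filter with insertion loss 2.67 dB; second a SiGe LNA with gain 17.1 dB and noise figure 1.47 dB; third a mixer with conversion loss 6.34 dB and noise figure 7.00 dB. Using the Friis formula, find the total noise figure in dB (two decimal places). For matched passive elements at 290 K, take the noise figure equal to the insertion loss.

4.38 dB

Convert to linear (a loss of L dB is a gain of −L dB): F_i = 10^(NF_i/10), G_i = 10^(G_i,dB/10)
  Stage 1: F_1 = 10^(2.67/10) = 1.849, G_1 = 10^(−2.67/10) = 0.5408
  Stage 2: F_2 = 10^(1.47/10) = 1.403, G_2 = 10^(17.1/10) = 51.29
  Stage 3: F_3 = 10^(7.00/10) = 5.012, G_3 = 10^(−6.34/10) = 0.2323
Friis cascade:
  F = 1.849 + (1.403 − 1)/0.5408 + (5.012 − 1)/27.73 = 2.739
NF = 10 log₁₀(2.739) = 4.38 dB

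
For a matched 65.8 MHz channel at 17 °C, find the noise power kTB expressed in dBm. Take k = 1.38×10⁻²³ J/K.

T = 17 °C + 273.15 = 290.15 K
P_n = kTB = 1.38×10⁻²³ × 290.15 × 6.58×10⁷ = 2.63×10⁻¹³ W
In dBm: 10 log₁₀(2.63×10⁻¹³ / 10⁻³) = −95.8 dBm

−95.8 dBm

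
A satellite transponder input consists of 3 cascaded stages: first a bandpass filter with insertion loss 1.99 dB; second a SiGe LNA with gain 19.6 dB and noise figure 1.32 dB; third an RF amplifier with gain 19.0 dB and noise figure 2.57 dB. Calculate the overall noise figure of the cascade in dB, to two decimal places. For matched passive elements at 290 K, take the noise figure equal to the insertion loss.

3.34 dB

Convert to linear (a loss of L dB is a gain of −L dB): F_i = 10^(NF_i/10), G_i = 10^(G_i,dB/10)
  Stage 1: F_1 = 10^(1.99/10) = 1.581, G_1 = 10^(−1.99/10) = 0.6324
  Stage 2: F_2 = 10^(1.32/10) = 1.355, G_2 = 10^(19.6/10) = 91.20
  Stage 3: F_3 = 10^(2.57/10) = 1.807, G_3 = 10^(19.0/10) = 79.43
Friis cascade:
  F = 1.581 + (1.355 − 1)/0.6324 + (1.807 − 1)/57.68 = 2.157
NF = 10 log₁₀(2.157) = 3.34 dB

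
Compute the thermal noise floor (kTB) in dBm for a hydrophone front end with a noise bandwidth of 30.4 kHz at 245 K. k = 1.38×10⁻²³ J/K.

P_n = kTB = 1.38×10⁻²³ × 245 × 3.04×10⁴ = 1.03×10⁻¹⁶ W
In dBm: 10 log₁₀(1.03×10⁻¹⁶ / 10⁻³) = −129.9 dBm

−129.9 dBm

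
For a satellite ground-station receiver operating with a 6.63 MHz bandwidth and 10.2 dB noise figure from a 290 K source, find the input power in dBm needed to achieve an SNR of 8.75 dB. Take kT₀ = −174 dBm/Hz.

Sensitivity = −174 + 10 log₁₀(B) + NF + SNR_min
= −174 + 68.22 + 10.2 + 8.75
= −86.83 dBm → −86.8 dBm

−86.8 dBm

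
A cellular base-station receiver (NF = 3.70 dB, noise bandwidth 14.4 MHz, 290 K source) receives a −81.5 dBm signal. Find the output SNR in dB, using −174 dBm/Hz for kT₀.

17.2 dB

Noise floor: N = −174 + 10 log₁₀(B) + NF
10 log₁₀(1.44×10⁷) = 71.58 dB
N = −174 + 71.58 + 3.70 = −98.72 dBm
SNR = P_sig − N = −81.5 − (−98.72) = 17.22 dB → 17.2 dB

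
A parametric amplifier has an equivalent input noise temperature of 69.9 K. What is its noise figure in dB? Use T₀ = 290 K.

F = 1 + T_e/T₀ = 1 + 69.9/290 = 1.24103
NF = 10 log₁₀(1.24103) = 0.938 dB

0.938 dB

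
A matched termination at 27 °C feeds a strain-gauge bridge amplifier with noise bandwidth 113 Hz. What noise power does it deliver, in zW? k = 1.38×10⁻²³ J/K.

468 zW

T = 27 °C + 273.15 = 300.15 K
P_n = kTB = 1.38×10⁻²³ × 300.15 × 1.13×10² = 4.68×10⁻¹⁹ W = 468 zW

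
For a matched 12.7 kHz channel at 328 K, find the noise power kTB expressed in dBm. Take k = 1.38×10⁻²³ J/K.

−132.4 dBm

P_n = kTB = 1.38×10⁻²³ × 328 × 1.27×10⁴ = 5.75×10⁻¹⁷ W
In dBm: 10 log₁₀(5.75×10⁻¹⁷ / 10⁻³) = −132.4 dBm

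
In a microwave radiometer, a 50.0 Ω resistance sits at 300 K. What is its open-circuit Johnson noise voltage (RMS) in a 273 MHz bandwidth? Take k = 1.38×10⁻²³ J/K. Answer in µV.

V_n = √(4kTRB)
4kTRB = 4 × 1.38×10⁻²³ × 300 × 5.00×10¹ × 2.73×10⁸ = 2.26×10⁻¹⁰ V²
V_n = √(2.26×10⁻¹⁰) = 1.50×10⁻⁵ V = 15.0 µV

15.0 µV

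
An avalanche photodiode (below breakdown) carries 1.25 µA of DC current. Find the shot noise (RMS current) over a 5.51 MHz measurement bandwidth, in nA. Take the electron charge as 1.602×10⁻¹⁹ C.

I_n = √(2qI·B)
2qI·B = 2 × 1.602×10⁻¹⁹ × 1.25×10⁻⁶ × 5.51×10⁶ = 2.21×10⁻¹⁸ A²
I_n = √(2.21×10⁻¹⁸) = 1.49×10⁻⁹ A = 1.49 nA

1.49 nA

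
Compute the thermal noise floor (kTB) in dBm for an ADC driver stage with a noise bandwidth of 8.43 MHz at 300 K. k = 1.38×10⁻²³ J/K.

P_n = kTB = 1.38×10⁻²³ × 300 × 8.43×10⁶ = 3.49×10⁻¹⁴ W
In dBm: 10 log₁₀(3.49×10⁻¹⁴ / 10⁻³) = −104.6 dBm

−104.6 dBm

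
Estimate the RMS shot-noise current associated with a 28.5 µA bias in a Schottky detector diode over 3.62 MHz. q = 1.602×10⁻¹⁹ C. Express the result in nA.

5.75 nA

I_n = √(2qI·B)
2qI·B = 2 × 1.602×10⁻¹⁹ × 2.85×10⁻⁵ × 3.62×10⁶ = 3.31×10⁻¹⁷ A²
I_n = √(3.31×10⁻¹⁷) = 5.75×10⁻⁹ A = 5.75 nA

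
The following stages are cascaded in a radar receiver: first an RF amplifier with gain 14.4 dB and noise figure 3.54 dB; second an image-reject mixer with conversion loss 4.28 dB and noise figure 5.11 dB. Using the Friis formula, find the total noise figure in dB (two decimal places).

3.69 dB

Convert to linear (a loss of L dB is a gain of −L dB): F_i = 10^(NF_i/10), G_i = 10^(G_i,dB/10)
  Stage 1: F_1 = 10^(3.54/10) = 2.259, G_1 = 10^(14.4/10) = 27.54
  Stage 2: F_2 = 10^(5.11/10) = 3.243, G_2 = 10^(−4.28/10) = 0.3733
Friis cascade:
  F = 2.259 + (3.243 − 1)/27.54 = 2.341
NF = 10 log₁₀(2.341) = 3.69 dB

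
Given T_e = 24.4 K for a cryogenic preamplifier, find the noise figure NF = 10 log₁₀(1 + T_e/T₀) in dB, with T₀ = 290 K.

0.351 dB

F = 1 + T_e/T₀ = 1 + 24.4/290 = 1.08414
NF = 10 log₁₀(1.08414) = 0.351 dB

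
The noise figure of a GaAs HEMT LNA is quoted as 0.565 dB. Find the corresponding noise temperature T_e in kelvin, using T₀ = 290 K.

40.3 K

F = 10^(0.565/10) = 1.13894
T_e = (F − 1)·T₀ = (1.13894 − 1) × 290 = 40.3 K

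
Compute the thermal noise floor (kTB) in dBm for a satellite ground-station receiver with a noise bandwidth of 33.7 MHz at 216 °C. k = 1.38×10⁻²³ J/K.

T = 216 °C + 273.15 = 489.15 K
P_n = kTB = 1.38×10⁻²³ × 489.15 × 3.37×10⁷ = 2.27×10⁻¹³ W
In dBm: 10 log₁₀(2.27×10⁻¹³ / 10⁻³) = −96.4 dBm

−96.4 dBm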